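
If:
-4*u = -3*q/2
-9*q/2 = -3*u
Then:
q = 0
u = 0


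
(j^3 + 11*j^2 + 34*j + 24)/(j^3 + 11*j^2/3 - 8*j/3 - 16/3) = 3*(j + 6)/(3*j - 4)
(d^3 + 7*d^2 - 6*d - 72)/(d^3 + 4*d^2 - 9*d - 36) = (d + 6)/(d + 3)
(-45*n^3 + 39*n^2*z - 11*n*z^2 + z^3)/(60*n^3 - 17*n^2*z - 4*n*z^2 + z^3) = (-3*n + z)/(4*n + z)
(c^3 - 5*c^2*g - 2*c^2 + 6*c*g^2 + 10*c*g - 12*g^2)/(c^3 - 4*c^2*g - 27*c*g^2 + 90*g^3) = (c^2 - 2*c*g - 2*c + 4*g)/(c^2 - c*g - 30*g^2)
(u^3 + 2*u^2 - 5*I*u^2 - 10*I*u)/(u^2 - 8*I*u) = (u^2 + u*(2 - 5*I) - 10*I)/(u - 8*I)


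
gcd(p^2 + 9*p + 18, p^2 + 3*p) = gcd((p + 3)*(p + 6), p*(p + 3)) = p + 3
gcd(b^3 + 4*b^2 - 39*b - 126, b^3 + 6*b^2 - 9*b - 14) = b + 7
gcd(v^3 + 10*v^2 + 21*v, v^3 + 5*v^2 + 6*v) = v^2 + 3*v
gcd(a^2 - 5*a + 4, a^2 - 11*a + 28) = a - 4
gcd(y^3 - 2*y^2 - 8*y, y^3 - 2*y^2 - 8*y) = y^3 - 2*y^2 - 8*y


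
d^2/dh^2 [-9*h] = 0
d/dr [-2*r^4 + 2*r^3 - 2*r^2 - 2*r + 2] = -8*r^3 + 6*r^2 - 4*r - 2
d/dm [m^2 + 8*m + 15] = 2*m + 8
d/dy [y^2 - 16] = 2*y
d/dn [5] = 0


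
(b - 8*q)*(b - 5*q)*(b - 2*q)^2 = b^4 - 17*b^3*q + 96*b^2*q^2 - 212*b*q^3 + 160*q^4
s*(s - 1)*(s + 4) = s^3 + 3*s^2 - 4*s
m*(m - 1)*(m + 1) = m^3 - m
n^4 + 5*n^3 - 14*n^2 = n^2*(n - 2)*(n + 7)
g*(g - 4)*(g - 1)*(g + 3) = g^4 - 2*g^3 - 11*g^2 + 12*g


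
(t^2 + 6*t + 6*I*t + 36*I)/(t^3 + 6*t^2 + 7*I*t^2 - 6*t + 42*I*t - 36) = 1/(t + I)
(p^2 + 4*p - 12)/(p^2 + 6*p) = (p - 2)/p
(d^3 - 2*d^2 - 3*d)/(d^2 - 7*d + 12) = d*(d + 1)/(d - 4)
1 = 1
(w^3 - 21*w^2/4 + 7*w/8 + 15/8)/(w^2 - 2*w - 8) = (-8*w^3 + 42*w^2 - 7*w - 15)/(8*(-w^2 + 2*w + 8))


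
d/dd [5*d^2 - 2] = 10*d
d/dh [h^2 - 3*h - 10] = 2*h - 3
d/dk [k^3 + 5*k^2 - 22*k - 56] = 3*k^2 + 10*k - 22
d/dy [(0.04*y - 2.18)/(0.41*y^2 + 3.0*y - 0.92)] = (-0.0164*y^2 + 1.7876*y + 6.5032)/(0.1681*y^4 + 2.46*y^3 + 8.2456*y^2 - 5.52*y + 0.8464)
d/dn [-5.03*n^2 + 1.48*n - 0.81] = 1.48 - 10.06*n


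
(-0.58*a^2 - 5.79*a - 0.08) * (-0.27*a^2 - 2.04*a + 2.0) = 0.1566*a^4 + 2.7465*a^3 + 10.6732*a^2 - 11.4168*a - 0.16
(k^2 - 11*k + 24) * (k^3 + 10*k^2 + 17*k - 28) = k^5 - k^4 - 69*k^3 + 25*k^2 + 716*k - 672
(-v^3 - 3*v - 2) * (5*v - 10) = -5*v^4 + 10*v^3 - 15*v^2 + 20*v + 20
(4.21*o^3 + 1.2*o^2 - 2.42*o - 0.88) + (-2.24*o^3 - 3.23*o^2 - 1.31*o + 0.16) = 1.97*o^3 - 2.03*o^2 - 3.73*o - 0.72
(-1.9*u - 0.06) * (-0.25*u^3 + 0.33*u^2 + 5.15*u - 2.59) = 0.475*u^4 - 0.612*u^3 - 9.8048*u^2 + 4.612*u + 0.1554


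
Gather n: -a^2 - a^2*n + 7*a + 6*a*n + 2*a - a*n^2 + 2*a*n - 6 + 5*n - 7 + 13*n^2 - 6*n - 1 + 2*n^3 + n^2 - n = -a^2 + 9*a + 2*n^3 + n^2*(14 - a) + n*(-a^2 + 8*a - 2) - 14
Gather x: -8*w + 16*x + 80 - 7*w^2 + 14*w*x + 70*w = -7*w^2 + 62*w + x*(14*w + 16) + 80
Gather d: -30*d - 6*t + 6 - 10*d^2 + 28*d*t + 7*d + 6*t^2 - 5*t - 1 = -10*d^2 + d*(28*t - 23) + 6*t^2 - 11*t + 5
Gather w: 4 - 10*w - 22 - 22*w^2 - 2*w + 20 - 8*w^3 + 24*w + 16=-8*w^3 - 22*w^2 + 12*w + 18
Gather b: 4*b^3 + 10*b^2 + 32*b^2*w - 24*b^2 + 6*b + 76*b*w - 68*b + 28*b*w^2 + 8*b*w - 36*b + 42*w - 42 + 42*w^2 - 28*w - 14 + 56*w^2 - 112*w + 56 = 4*b^3 + b^2*(32*w - 14) + b*(28*w^2 + 84*w - 98) + 98*w^2 - 98*w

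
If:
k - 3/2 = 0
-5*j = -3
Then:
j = 3/5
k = 3/2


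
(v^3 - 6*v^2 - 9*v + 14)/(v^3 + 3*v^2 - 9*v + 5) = (v^2 - 5*v - 14)/(v^2 + 4*v - 5)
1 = 1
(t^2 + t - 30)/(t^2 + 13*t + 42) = (t - 5)/(t + 7)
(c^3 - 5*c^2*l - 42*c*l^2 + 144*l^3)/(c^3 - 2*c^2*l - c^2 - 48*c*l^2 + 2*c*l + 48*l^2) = (c - 3*l)/(c - 1)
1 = 1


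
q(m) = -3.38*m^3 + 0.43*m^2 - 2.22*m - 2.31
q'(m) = -10.14*m^2 + 0.86*m - 2.22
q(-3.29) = 130.01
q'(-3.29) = -114.81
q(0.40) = -3.35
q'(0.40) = -3.50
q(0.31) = -3.06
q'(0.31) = -2.93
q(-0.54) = -0.45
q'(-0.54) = -5.64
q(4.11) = -238.83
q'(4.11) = -169.97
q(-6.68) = 1039.21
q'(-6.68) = -460.44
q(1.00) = -7.48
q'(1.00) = -11.50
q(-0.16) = -1.93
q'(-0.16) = -2.62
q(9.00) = -2451.48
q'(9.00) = -815.82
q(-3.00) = 99.48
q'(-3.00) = -96.06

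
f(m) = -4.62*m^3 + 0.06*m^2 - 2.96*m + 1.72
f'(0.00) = -2.96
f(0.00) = 1.72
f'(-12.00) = -2000.24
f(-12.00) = 8029.24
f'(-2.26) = -74.02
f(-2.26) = 62.05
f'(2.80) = -111.29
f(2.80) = -107.52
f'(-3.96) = -220.78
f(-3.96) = 301.28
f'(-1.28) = -25.82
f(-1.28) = 15.30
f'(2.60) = -96.34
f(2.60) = -86.77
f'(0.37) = -4.81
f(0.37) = 0.40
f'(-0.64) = -8.71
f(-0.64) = 4.85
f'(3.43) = -165.61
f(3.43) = -194.16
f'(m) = -13.86*m^2 + 0.12*m - 2.96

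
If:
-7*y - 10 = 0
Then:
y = -10/7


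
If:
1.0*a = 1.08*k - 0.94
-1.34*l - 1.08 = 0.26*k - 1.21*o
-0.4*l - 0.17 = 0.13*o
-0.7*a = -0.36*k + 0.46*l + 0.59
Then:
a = -0.04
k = 0.83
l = -0.57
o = 0.44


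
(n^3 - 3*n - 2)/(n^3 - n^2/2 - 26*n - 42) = 2*(-n^3 + 3*n + 2)/(-2*n^3 + n^2 + 52*n + 84)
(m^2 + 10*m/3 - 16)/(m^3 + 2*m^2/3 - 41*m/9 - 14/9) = 3*(3*m^2 + 10*m - 48)/(9*m^3 + 6*m^2 - 41*m - 14)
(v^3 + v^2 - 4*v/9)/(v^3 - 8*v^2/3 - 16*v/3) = (v - 1/3)/(v - 4)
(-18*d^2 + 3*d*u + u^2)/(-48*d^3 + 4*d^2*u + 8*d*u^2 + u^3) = (-3*d + u)/(-8*d^2 + 2*d*u + u^2)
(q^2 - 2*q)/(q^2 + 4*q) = (q - 2)/(q + 4)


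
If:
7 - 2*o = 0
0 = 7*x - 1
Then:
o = 7/2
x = 1/7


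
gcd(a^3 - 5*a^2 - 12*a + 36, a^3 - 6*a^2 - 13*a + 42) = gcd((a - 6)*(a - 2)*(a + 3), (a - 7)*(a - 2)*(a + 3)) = a^2 + a - 6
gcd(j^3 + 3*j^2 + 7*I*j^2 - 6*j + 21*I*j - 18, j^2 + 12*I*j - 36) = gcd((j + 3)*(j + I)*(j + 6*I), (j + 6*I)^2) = j + 6*I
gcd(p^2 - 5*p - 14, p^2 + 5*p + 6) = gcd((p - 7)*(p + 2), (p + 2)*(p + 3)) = p + 2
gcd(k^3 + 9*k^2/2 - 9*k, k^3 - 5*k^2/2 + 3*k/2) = k^2 - 3*k/2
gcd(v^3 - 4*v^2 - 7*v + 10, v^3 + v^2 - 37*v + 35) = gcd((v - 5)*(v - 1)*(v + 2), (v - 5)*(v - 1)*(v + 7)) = v^2 - 6*v + 5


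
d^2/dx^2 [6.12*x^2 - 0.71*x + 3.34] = 12.2400000000000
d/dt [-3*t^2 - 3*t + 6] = -6*t - 3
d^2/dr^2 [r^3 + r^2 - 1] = 6*r + 2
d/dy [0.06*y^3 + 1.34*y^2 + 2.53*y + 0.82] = 0.18*y^2 + 2.68*y + 2.53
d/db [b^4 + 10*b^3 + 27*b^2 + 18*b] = 4*b^3 + 30*b^2 + 54*b + 18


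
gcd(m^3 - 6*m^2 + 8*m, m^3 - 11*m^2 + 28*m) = m^2 - 4*m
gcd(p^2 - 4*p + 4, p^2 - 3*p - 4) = 1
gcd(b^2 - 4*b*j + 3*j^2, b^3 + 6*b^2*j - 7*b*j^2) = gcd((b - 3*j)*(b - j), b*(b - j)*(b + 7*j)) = b - j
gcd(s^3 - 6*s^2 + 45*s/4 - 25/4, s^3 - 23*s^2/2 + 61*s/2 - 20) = s^2 - 7*s/2 + 5/2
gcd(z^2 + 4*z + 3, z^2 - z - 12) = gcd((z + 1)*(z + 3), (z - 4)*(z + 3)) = z + 3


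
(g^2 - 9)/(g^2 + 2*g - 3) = (g - 3)/(g - 1)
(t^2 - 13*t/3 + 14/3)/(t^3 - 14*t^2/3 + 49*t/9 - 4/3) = 3*(3*t^2 - 13*t + 14)/(9*t^3 - 42*t^2 + 49*t - 12)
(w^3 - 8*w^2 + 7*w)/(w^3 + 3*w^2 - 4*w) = (w - 7)/(w + 4)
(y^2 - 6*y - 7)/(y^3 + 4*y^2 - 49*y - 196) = (y + 1)/(y^2 + 11*y + 28)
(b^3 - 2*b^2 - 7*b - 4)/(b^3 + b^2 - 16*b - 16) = (b + 1)/(b + 4)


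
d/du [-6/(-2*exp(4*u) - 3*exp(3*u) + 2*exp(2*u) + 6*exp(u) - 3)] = (-48*exp(3*u) - 54*exp(2*u) + 24*exp(u) + 36)*exp(u)/(2*exp(4*u) + 3*exp(3*u) - 2*exp(2*u) - 6*exp(u) + 3)^2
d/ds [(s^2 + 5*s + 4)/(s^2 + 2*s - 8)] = -3/(s^2 - 4*s + 4)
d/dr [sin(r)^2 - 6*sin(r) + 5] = 2*(sin(r) - 3)*cos(r)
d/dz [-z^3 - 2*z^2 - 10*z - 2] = -3*z^2 - 4*z - 10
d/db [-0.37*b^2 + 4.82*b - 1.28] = 4.82 - 0.74*b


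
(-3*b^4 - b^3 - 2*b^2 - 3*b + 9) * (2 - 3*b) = 9*b^5 - 3*b^4 + 4*b^3 + 5*b^2 - 33*b + 18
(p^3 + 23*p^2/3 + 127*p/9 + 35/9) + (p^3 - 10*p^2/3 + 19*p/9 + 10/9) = 2*p^3 + 13*p^2/3 + 146*p/9 + 5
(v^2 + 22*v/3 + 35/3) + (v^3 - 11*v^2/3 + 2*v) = v^3 - 8*v^2/3 + 28*v/3 + 35/3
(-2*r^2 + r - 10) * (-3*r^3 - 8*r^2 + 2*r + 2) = 6*r^5 + 13*r^4 + 18*r^3 + 78*r^2 - 18*r - 20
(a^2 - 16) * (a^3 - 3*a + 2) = a^5 - 19*a^3 + 2*a^2 + 48*a - 32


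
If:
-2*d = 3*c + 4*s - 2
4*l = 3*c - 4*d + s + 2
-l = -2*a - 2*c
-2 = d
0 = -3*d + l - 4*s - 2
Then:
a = 92/57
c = -14/57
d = -2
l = 52/19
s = 32/19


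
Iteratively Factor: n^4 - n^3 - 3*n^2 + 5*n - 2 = (n - 1)*(n^3 - 3*n + 2) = (n - 1)^2*(n^2 + n - 2) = (n - 1)^3*(n + 2)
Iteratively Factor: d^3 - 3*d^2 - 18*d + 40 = (d - 5)*(d^2 + 2*d - 8) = (d - 5)*(d - 2)*(d + 4)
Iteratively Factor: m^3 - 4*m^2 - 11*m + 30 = (m - 5)*(m^2 + m - 6) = (m - 5)*(m - 2)*(m + 3)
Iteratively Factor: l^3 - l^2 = (l)*(l^2 - l) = l*(l - 1)*(l)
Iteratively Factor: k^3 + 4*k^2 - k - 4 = (k - 1)*(k^2 + 5*k + 4) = (k - 1)*(k + 1)*(k + 4)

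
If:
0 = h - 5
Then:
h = 5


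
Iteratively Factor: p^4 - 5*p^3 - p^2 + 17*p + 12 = (p + 1)*(p^3 - 6*p^2 + 5*p + 12) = (p + 1)^2*(p^2 - 7*p + 12) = (p - 4)*(p + 1)^2*(p - 3)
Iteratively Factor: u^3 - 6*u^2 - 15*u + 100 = (u - 5)*(u^2 - u - 20) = (u - 5)^2*(u + 4)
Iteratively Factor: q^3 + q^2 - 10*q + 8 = (q - 2)*(q^2 + 3*q - 4) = (q - 2)*(q + 4)*(q - 1)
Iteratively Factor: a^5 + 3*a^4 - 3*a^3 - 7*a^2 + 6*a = (a - 1)*(a^4 + 4*a^3 + a^2 - 6*a) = (a - 1)*(a + 2)*(a^3 + 2*a^2 - 3*a) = a*(a - 1)*(a + 2)*(a^2 + 2*a - 3) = a*(a - 1)^2*(a + 2)*(a + 3)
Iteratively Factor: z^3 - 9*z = (z + 3)*(z^2 - 3*z) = (z - 3)*(z + 3)*(z)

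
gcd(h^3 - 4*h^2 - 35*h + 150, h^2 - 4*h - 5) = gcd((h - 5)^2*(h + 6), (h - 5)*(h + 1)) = h - 5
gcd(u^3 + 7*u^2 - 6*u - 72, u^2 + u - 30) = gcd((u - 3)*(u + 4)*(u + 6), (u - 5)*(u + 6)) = u + 6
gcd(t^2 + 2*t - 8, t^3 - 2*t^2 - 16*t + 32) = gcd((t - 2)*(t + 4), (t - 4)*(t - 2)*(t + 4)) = t^2 + 2*t - 8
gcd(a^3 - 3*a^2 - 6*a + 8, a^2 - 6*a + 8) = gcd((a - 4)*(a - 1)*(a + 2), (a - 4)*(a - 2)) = a - 4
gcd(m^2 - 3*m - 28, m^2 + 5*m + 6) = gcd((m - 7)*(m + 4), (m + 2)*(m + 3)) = 1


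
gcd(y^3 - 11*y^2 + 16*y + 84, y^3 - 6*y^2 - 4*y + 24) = y^2 - 4*y - 12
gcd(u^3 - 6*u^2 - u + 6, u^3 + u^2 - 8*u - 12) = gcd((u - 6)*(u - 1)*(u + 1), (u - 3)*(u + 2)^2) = 1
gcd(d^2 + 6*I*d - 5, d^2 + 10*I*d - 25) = d + 5*I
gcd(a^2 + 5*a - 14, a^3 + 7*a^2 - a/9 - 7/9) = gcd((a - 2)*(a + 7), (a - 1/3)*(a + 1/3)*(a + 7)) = a + 7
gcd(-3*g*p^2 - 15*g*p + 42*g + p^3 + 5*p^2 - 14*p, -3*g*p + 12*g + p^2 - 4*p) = -3*g + p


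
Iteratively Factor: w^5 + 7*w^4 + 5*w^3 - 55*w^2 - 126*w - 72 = (w + 3)*(w^4 + 4*w^3 - 7*w^2 - 34*w - 24) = (w + 1)*(w + 3)*(w^3 + 3*w^2 - 10*w - 24) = (w - 3)*(w + 1)*(w + 3)*(w^2 + 6*w + 8) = (w - 3)*(w + 1)*(w + 3)*(w + 4)*(w + 2)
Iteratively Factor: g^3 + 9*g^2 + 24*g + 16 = (g + 1)*(g^2 + 8*g + 16) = (g + 1)*(g + 4)*(g + 4)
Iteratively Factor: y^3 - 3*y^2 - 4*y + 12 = (y + 2)*(y^2 - 5*y + 6) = (y - 2)*(y + 2)*(y - 3)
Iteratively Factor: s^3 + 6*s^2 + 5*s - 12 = (s + 3)*(s^2 + 3*s - 4) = (s - 1)*(s + 3)*(s + 4)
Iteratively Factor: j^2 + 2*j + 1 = (j + 1)*(j + 1)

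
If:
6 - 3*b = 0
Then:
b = 2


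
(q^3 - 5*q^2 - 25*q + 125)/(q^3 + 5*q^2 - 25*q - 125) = (q - 5)/(q + 5)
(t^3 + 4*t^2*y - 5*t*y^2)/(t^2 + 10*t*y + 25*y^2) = t*(t - y)/(t + 5*y)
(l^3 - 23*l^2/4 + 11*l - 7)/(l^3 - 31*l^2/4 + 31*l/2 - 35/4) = (l^2 - 4*l + 4)/(l^2 - 6*l + 5)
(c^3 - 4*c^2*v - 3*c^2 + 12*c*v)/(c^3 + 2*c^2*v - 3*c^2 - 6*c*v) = (c - 4*v)/(c + 2*v)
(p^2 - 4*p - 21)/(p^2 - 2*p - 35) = (p + 3)/(p + 5)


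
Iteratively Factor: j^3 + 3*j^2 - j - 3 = (j - 1)*(j^2 + 4*j + 3) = (j - 1)*(j + 3)*(j + 1)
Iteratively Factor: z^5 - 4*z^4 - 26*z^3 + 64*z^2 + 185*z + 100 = (z + 1)*(z^4 - 5*z^3 - 21*z^2 + 85*z + 100) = (z - 5)*(z + 1)*(z^3 - 21*z - 20) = (z - 5)^2*(z + 1)*(z^2 + 5*z + 4) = (z - 5)^2*(z + 1)^2*(z + 4)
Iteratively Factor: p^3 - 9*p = (p - 3)*(p^2 + 3*p) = (p - 3)*(p + 3)*(p)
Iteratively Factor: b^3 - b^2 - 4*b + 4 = (b + 2)*(b^2 - 3*b + 2) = (b - 1)*(b + 2)*(b - 2)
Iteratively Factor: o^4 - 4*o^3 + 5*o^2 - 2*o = (o - 1)*(o^3 - 3*o^2 + 2*o) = (o - 2)*(o - 1)*(o^2 - o) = o*(o - 2)*(o - 1)*(o - 1)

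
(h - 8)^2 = h^2 - 16*h + 64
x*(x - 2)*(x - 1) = x^3 - 3*x^2 + 2*x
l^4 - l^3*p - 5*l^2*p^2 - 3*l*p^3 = l*(l - 3*p)*(l + p)^2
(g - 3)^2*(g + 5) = g^3 - g^2 - 21*g + 45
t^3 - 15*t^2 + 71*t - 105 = (t - 7)*(t - 5)*(t - 3)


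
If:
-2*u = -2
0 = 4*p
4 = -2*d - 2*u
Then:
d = -3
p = 0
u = 1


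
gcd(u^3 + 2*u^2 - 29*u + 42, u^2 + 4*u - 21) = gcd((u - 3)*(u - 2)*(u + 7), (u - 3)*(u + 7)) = u^2 + 4*u - 21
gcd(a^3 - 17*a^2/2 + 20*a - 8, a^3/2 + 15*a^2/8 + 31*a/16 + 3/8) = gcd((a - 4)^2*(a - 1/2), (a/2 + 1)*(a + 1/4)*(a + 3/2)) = 1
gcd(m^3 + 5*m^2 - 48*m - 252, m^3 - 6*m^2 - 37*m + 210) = m^2 - m - 42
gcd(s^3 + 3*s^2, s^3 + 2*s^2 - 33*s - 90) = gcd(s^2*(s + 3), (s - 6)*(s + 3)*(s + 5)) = s + 3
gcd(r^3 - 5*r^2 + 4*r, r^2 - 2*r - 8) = r - 4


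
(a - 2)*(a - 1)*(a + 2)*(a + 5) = a^4 + 4*a^3 - 9*a^2 - 16*a + 20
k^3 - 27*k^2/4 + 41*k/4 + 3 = (k - 4)*(k - 3)*(k + 1/4)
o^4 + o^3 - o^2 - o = o*(o - 1)*(o + 1)^2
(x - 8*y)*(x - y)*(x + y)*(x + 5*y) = x^4 - 3*x^3*y - 41*x^2*y^2 + 3*x*y^3 + 40*y^4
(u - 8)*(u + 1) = u^2 - 7*u - 8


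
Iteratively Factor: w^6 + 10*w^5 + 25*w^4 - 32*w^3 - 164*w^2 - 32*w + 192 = (w + 4)*(w^5 + 6*w^4 + w^3 - 36*w^2 - 20*w + 48) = (w - 2)*(w + 4)*(w^4 + 8*w^3 + 17*w^2 - 2*w - 24) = (w - 2)*(w + 3)*(w + 4)*(w^3 + 5*w^2 + 2*w - 8) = (w - 2)*(w - 1)*(w + 3)*(w + 4)*(w^2 + 6*w + 8) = (w - 2)*(w - 1)*(w + 3)*(w + 4)^2*(w + 2)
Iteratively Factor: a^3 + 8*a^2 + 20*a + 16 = (a + 2)*(a^2 + 6*a + 8) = (a + 2)*(a + 4)*(a + 2)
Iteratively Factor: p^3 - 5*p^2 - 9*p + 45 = (p + 3)*(p^2 - 8*p + 15) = (p - 3)*(p + 3)*(p - 5)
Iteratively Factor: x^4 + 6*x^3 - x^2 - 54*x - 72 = (x + 2)*(x^3 + 4*x^2 - 9*x - 36) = (x + 2)*(x + 3)*(x^2 + x - 12) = (x - 3)*(x + 2)*(x + 3)*(x + 4)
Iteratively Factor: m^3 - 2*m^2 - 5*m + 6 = (m - 3)*(m^2 + m - 2) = (m - 3)*(m - 1)*(m + 2)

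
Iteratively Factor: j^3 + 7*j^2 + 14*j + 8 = (j + 4)*(j^2 + 3*j + 2) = (j + 2)*(j + 4)*(j + 1)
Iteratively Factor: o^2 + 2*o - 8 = (o + 4)*(o - 2)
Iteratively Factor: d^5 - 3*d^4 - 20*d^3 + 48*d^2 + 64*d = (d + 1)*(d^4 - 4*d^3 - 16*d^2 + 64*d) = (d - 4)*(d + 1)*(d^3 - 16*d) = (d - 4)*(d + 1)*(d + 4)*(d^2 - 4*d) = (d - 4)^2*(d + 1)*(d + 4)*(d)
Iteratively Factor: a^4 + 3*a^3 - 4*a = (a - 1)*(a^3 + 4*a^2 + 4*a) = a*(a - 1)*(a^2 + 4*a + 4) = a*(a - 1)*(a + 2)*(a + 2)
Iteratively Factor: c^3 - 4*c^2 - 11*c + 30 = (c + 3)*(c^2 - 7*c + 10) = (c - 5)*(c + 3)*(c - 2)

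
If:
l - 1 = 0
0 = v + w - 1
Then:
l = 1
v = 1 - w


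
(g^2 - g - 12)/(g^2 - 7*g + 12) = (g + 3)/(g - 3)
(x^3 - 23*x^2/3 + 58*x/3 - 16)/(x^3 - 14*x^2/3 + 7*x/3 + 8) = (x - 2)/(x + 1)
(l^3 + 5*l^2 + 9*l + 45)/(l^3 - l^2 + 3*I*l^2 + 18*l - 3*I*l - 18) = (l^2 + l*(5 + 3*I) + 15*I)/(l^2 + l*(-1 + 6*I) - 6*I)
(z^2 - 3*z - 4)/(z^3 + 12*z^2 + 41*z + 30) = (z - 4)/(z^2 + 11*z + 30)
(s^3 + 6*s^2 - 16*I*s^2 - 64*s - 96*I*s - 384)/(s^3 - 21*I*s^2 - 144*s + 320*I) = (s + 6)/(s - 5*I)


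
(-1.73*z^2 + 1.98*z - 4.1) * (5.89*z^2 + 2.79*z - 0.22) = -10.1897*z^4 + 6.8355*z^3 - 18.2442*z^2 - 11.8746*z + 0.902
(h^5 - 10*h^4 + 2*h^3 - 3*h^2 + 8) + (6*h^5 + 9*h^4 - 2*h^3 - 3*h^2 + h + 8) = 7*h^5 - h^4 - 6*h^2 + h + 16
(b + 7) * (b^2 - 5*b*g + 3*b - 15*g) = b^3 - 5*b^2*g + 10*b^2 - 50*b*g + 21*b - 105*g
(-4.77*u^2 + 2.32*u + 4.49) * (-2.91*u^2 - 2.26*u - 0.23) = 13.8807*u^4 + 4.029*u^3 - 17.212*u^2 - 10.681*u - 1.0327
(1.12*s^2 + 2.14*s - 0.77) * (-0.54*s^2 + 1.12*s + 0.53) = -0.6048*s^4 + 0.0988*s^3 + 3.4062*s^2 + 0.2718*s - 0.4081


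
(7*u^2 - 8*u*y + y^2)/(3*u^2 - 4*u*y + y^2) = (-7*u + y)/(-3*u + y)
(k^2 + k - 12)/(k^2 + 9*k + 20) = (k - 3)/(k + 5)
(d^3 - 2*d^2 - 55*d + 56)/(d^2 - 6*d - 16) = (d^2 + 6*d - 7)/(d + 2)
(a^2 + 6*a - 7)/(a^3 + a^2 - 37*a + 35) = 1/(a - 5)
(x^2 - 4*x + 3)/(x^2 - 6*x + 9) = (x - 1)/(x - 3)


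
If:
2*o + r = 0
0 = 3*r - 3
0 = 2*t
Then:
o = -1/2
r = 1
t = 0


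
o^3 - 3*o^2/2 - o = o*(o - 2)*(o + 1/2)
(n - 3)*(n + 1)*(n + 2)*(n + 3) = n^4 + 3*n^3 - 7*n^2 - 27*n - 18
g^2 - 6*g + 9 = (g - 3)^2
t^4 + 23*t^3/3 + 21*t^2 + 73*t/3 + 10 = (t + 1)*(t + 5/3)*(t + 2)*(t + 3)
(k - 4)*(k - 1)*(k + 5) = k^3 - 21*k + 20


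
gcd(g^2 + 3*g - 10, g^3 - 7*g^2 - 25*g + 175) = g + 5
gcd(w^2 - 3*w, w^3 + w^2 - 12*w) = w^2 - 3*w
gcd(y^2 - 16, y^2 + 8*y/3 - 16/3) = y + 4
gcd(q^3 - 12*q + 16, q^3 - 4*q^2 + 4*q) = q^2 - 4*q + 4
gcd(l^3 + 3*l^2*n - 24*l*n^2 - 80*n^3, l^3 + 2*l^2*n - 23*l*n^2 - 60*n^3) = l^2 - l*n - 20*n^2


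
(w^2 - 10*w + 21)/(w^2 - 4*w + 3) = (w - 7)/(w - 1)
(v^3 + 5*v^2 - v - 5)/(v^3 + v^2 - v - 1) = (v + 5)/(v + 1)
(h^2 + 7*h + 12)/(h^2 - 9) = (h + 4)/(h - 3)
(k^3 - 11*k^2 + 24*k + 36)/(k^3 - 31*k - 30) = (k - 6)/(k + 5)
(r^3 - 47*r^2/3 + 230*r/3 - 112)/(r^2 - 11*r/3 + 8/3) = (r^2 - 13*r + 42)/(r - 1)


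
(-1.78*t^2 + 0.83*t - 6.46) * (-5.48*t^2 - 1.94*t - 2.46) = 9.7544*t^4 - 1.0952*t^3 + 38.1694*t^2 + 10.4906*t + 15.8916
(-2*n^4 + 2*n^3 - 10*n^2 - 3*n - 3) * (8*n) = -16*n^5 + 16*n^4 - 80*n^3 - 24*n^2 - 24*n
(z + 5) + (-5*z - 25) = -4*z - 20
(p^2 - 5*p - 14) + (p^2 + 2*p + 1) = 2*p^2 - 3*p - 13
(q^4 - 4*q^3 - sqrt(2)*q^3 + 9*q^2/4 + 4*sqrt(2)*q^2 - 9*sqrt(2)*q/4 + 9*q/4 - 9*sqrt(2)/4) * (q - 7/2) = q^5 - 15*q^4/2 - sqrt(2)*q^4 + 15*sqrt(2)*q^3/2 + 65*q^3/4 - 65*sqrt(2)*q^2/4 - 45*q^2/8 - 63*q/8 + 45*sqrt(2)*q/8 + 63*sqrt(2)/8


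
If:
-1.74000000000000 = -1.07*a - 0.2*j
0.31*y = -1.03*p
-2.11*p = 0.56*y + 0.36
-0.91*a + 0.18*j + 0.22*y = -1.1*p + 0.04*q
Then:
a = 0.551638349556474 - 0.0213561131873999*q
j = 0.114255205552589*q + 5.74873482987286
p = -1.44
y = 4.80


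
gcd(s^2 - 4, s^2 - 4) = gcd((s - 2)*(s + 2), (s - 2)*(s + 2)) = s^2 - 4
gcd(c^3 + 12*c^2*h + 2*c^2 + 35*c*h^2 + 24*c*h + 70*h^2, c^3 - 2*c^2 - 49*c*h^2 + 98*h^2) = c + 7*h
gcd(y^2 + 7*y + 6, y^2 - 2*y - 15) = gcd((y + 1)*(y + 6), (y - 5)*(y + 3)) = 1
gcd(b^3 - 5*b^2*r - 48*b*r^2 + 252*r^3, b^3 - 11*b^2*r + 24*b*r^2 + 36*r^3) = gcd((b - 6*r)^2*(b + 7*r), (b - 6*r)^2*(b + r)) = b^2 - 12*b*r + 36*r^2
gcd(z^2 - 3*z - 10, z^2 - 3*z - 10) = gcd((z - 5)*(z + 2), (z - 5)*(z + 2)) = z^2 - 3*z - 10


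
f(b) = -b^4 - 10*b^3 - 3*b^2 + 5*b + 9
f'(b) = -4*b^3 - 30*b^2 - 6*b + 5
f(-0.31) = 7.45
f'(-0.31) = 4.10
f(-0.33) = 7.37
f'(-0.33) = 3.86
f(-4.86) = 503.87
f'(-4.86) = -215.26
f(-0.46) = 6.99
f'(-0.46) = 1.80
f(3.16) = -420.41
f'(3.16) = -439.75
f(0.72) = 7.04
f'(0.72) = -16.36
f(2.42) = -172.49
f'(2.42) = -241.90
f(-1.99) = 50.29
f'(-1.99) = -70.34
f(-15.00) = -17616.00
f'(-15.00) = 6845.00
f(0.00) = 9.00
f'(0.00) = 5.00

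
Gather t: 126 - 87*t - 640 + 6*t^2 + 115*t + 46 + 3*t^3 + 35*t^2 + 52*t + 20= 3*t^3 + 41*t^2 + 80*t - 448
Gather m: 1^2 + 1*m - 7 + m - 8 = 2*m - 14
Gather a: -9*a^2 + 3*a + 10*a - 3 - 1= -9*a^2 + 13*a - 4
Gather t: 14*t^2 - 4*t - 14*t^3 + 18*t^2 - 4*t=-14*t^3 + 32*t^2 - 8*t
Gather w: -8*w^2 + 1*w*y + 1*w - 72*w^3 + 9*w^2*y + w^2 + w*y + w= -72*w^3 + w^2*(9*y - 7) + w*(2*y + 2)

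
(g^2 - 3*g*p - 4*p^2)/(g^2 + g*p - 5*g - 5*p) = (g - 4*p)/(g - 5)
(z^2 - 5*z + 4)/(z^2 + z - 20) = (z - 1)/(z + 5)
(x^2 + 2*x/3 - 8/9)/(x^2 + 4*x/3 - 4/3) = (x + 4/3)/(x + 2)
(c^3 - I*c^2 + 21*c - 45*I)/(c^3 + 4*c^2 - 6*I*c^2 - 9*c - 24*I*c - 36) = (c + 5*I)/(c + 4)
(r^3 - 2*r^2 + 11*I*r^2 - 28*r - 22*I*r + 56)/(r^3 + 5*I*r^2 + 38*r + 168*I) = (r - 2)/(r - 6*I)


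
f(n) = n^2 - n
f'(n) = 2*n - 1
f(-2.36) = 7.93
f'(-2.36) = -5.72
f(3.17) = 6.88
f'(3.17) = 5.34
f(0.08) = -0.07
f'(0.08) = -0.84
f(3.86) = 11.04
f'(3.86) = 6.72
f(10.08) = 91.53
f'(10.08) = 19.16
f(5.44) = 24.15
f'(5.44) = 9.88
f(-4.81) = 27.95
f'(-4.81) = -10.62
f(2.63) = 4.29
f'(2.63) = 4.26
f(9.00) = 72.00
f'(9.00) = 17.00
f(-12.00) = 156.00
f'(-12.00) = -25.00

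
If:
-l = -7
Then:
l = 7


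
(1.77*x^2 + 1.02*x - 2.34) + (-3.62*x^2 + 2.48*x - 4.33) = -1.85*x^2 + 3.5*x - 6.67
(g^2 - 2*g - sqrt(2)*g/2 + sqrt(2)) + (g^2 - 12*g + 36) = 2*g^2 - 14*g - sqrt(2)*g/2 + sqrt(2) + 36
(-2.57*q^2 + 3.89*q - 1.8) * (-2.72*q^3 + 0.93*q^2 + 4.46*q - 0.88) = 6.9904*q^5 - 12.9709*q^4 - 2.9485*q^3 + 17.937*q^2 - 11.4512*q + 1.584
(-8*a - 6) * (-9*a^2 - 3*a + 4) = 72*a^3 + 78*a^2 - 14*a - 24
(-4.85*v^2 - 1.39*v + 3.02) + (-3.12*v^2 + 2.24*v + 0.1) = -7.97*v^2 + 0.85*v + 3.12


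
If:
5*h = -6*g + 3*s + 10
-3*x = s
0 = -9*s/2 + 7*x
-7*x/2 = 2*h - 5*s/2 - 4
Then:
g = 0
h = 2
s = 0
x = 0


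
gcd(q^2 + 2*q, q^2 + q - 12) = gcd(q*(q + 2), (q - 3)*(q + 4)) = 1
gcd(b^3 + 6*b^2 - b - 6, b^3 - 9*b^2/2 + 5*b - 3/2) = b - 1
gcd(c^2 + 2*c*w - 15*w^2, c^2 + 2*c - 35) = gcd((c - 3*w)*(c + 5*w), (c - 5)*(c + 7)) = 1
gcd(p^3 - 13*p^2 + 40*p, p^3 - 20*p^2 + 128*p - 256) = p - 8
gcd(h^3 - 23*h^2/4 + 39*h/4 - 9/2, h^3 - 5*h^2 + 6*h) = h^2 - 5*h + 6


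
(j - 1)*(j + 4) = j^2 + 3*j - 4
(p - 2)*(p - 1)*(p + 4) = p^3 + p^2 - 10*p + 8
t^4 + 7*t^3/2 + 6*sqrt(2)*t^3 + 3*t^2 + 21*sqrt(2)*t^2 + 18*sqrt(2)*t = t*(t + 3/2)*(t + 2)*(t + 6*sqrt(2))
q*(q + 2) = q^2 + 2*q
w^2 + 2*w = w*(w + 2)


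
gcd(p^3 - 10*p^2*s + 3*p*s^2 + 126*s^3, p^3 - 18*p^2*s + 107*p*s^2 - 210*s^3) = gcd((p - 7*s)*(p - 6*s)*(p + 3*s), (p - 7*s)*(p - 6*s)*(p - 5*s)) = p^2 - 13*p*s + 42*s^2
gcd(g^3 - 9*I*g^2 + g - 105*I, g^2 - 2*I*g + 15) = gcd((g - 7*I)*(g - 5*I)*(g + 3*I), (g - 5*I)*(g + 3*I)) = g^2 - 2*I*g + 15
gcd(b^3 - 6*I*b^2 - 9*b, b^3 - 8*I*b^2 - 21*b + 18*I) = b^2 - 6*I*b - 9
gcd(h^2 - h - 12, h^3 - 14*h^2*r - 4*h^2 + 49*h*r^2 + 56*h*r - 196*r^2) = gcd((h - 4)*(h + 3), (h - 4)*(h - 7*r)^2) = h - 4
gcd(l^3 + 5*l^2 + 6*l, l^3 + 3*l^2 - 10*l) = l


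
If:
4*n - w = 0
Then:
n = w/4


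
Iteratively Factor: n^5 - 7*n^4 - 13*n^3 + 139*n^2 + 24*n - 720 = (n - 4)*(n^4 - 3*n^3 - 25*n^2 + 39*n + 180) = (n - 4)^2*(n^3 + n^2 - 21*n - 45) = (n - 5)*(n - 4)^2*(n^2 + 6*n + 9) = (n - 5)*(n - 4)^2*(n + 3)*(n + 3)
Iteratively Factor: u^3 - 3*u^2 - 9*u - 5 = (u + 1)*(u^2 - 4*u - 5) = (u + 1)^2*(u - 5)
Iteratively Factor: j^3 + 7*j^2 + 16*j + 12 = (j + 3)*(j^2 + 4*j + 4) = (j + 2)*(j + 3)*(j + 2)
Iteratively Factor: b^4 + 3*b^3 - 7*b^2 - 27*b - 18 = (b + 3)*(b^3 - 7*b - 6) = (b + 1)*(b + 3)*(b^2 - b - 6) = (b - 3)*(b + 1)*(b + 3)*(b + 2)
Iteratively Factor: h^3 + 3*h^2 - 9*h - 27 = (h - 3)*(h^2 + 6*h + 9) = (h - 3)*(h + 3)*(h + 3)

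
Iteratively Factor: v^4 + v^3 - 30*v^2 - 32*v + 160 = (v - 5)*(v^3 + 6*v^2 - 32) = (v - 5)*(v + 4)*(v^2 + 2*v - 8) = (v - 5)*(v - 2)*(v + 4)*(v + 4)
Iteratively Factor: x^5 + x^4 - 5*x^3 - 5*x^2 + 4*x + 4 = (x - 1)*(x^4 + 2*x^3 - 3*x^2 - 8*x - 4) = (x - 2)*(x - 1)*(x^3 + 4*x^2 + 5*x + 2) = (x - 2)*(x - 1)*(x + 2)*(x^2 + 2*x + 1) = (x - 2)*(x - 1)*(x + 1)*(x + 2)*(x + 1)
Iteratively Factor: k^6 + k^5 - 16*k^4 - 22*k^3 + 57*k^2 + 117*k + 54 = (k + 3)*(k^5 - 2*k^4 - 10*k^3 + 8*k^2 + 33*k + 18) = (k - 3)*(k + 3)*(k^4 + k^3 - 7*k^2 - 13*k - 6) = (k - 3)*(k + 1)*(k + 3)*(k^3 - 7*k - 6) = (k - 3)*(k + 1)*(k + 2)*(k + 3)*(k^2 - 2*k - 3) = (k - 3)*(k + 1)^2*(k + 2)*(k + 3)*(k - 3)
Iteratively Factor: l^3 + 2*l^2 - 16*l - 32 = (l + 2)*(l^2 - 16) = (l + 2)*(l + 4)*(l - 4)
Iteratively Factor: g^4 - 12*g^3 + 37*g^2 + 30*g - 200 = (g - 5)*(g^3 - 7*g^2 + 2*g + 40) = (g - 5)^2*(g^2 - 2*g - 8) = (g - 5)^2*(g + 2)*(g - 4)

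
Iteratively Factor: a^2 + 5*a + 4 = (a + 1)*(a + 4)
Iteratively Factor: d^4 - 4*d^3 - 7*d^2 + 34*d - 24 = (d - 4)*(d^3 - 7*d + 6) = (d - 4)*(d - 2)*(d^2 + 2*d - 3) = (d - 4)*(d - 2)*(d - 1)*(d + 3)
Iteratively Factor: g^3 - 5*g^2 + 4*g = (g - 1)*(g^2 - 4*g) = g*(g - 1)*(g - 4)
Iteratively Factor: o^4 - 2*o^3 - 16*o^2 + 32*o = (o)*(o^3 - 2*o^2 - 16*o + 32) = o*(o - 4)*(o^2 + 2*o - 8) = o*(o - 4)*(o - 2)*(o + 4)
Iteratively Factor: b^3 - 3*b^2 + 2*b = (b - 1)*(b^2 - 2*b) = b*(b - 1)*(b - 2)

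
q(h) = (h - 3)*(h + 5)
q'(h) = 2*h + 2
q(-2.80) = -12.76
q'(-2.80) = -3.60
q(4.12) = 10.21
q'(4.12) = 10.24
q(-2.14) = -14.70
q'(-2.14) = -2.28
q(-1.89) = -15.21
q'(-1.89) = -1.78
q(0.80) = -12.76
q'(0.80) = 3.60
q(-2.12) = -14.75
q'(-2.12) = -2.24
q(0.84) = -12.61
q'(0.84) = 3.68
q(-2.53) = -13.66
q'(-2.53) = -3.06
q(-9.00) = 48.00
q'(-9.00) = -16.00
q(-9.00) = 48.00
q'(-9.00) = -16.00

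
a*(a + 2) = a^2 + 2*a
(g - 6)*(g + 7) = g^2 + g - 42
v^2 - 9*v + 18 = (v - 6)*(v - 3)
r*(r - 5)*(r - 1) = r^3 - 6*r^2 + 5*r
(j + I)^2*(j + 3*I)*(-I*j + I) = -I*j^4 + 5*j^3 + I*j^3 - 5*j^2 + 7*I*j^2 - 3*j - 7*I*j + 3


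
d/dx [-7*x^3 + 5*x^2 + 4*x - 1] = -21*x^2 + 10*x + 4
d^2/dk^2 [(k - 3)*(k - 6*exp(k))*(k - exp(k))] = -7*k^2*exp(k) + 24*k*exp(2*k) - 7*k*exp(k) + 6*k - 48*exp(2*k) + 28*exp(k) - 6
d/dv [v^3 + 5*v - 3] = 3*v^2 + 5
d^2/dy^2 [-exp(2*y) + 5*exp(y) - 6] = (5 - 4*exp(y))*exp(y)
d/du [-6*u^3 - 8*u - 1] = -18*u^2 - 8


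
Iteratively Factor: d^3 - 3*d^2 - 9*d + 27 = (d + 3)*(d^2 - 6*d + 9) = (d - 3)*(d + 3)*(d - 3)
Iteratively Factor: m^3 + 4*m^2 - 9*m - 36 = (m - 3)*(m^2 + 7*m + 12) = (m - 3)*(m + 4)*(m + 3)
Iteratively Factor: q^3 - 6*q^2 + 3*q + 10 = (q - 5)*(q^2 - q - 2) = (q - 5)*(q + 1)*(q - 2)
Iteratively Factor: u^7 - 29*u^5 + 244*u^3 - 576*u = (u - 4)*(u^6 + 4*u^5 - 13*u^4 - 52*u^3 + 36*u^2 + 144*u) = (u - 4)*(u + 3)*(u^5 + u^4 - 16*u^3 - 4*u^2 + 48*u) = (u - 4)*(u + 3)*(u + 4)*(u^4 - 3*u^3 - 4*u^2 + 12*u) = u*(u - 4)*(u + 3)*(u + 4)*(u^3 - 3*u^2 - 4*u + 12) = u*(u - 4)*(u + 2)*(u + 3)*(u + 4)*(u^2 - 5*u + 6) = u*(u - 4)*(u - 2)*(u + 2)*(u + 3)*(u + 4)*(u - 3)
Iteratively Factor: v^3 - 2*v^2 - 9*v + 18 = (v - 3)*(v^2 + v - 6) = (v - 3)*(v - 2)*(v + 3)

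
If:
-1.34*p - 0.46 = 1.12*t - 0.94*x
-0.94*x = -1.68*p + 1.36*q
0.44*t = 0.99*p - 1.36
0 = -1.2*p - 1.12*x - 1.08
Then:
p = 0.43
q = 1.52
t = -2.12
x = -1.43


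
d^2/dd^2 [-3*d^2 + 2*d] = -6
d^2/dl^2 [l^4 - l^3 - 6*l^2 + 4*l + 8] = 12*l^2 - 6*l - 12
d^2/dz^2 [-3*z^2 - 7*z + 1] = -6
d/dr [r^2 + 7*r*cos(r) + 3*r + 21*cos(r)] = -7*r*sin(r) + 2*r - 21*sin(r) + 7*cos(r) + 3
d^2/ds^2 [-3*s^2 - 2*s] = -6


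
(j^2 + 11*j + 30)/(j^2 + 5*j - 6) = (j + 5)/(j - 1)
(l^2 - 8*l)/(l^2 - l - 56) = l/(l + 7)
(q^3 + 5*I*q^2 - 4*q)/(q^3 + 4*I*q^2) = (q + I)/q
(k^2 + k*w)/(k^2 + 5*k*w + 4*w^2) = k/(k + 4*w)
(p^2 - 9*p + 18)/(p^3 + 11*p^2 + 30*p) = (p^2 - 9*p + 18)/(p*(p^2 + 11*p + 30))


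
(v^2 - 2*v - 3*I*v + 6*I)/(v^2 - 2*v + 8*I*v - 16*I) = (v - 3*I)/(v + 8*I)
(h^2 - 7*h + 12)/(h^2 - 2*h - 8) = (h - 3)/(h + 2)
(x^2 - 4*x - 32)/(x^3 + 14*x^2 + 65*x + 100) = (x - 8)/(x^2 + 10*x + 25)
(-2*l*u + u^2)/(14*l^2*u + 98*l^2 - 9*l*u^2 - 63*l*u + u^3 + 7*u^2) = u/(-7*l*u - 49*l + u^2 + 7*u)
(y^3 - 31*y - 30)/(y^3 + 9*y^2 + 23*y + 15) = (y - 6)/(y + 3)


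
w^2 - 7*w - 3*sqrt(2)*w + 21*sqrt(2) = (w - 7)*(w - 3*sqrt(2))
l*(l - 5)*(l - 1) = l^3 - 6*l^2 + 5*l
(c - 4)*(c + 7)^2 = c^3 + 10*c^2 - 7*c - 196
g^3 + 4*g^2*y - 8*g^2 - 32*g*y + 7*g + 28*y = (g - 7)*(g - 1)*(g + 4*y)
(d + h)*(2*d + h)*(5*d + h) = 10*d^3 + 17*d^2*h + 8*d*h^2 + h^3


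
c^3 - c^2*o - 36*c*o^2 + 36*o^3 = (c - 6*o)*(c - o)*(c + 6*o)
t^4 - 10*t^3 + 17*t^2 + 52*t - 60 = (t - 6)*(t - 5)*(t - 1)*(t + 2)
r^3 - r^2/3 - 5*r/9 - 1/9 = (r - 1)*(r + 1/3)^2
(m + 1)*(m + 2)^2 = m^3 + 5*m^2 + 8*m + 4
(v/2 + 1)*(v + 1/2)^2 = v^3/2 + 3*v^2/2 + 9*v/8 + 1/4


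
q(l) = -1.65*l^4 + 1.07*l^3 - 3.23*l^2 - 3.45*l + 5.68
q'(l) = -6.6*l^3 + 3.21*l^2 - 6.46*l - 3.45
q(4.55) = -683.28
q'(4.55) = -588.08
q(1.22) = -5.05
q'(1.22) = -18.54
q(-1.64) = -14.01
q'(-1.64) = 44.89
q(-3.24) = -235.27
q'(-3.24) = 275.66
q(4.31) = -552.89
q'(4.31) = -500.08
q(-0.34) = 6.42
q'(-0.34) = -0.62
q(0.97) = -1.19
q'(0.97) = -12.72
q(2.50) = -70.87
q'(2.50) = -102.66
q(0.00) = 5.68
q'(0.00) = -3.45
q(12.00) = -32866.28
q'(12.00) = -11023.53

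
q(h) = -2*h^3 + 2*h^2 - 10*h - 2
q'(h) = -6*h^2 + 4*h - 10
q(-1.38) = 20.86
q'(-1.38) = -26.95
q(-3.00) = 100.00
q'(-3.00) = -76.00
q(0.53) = -7.04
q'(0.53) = -9.57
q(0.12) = -3.17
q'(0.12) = -9.61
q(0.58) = -7.52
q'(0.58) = -9.70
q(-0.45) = 3.09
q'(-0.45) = -13.02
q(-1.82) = 34.88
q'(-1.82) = -37.15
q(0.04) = -2.40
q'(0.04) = -9.85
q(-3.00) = 100.00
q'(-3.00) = -76.00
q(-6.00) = 562.00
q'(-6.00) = -250.00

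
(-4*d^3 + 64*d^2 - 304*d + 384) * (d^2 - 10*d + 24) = -4*d^5 + 104*d^4 - 1040*d^3 + 4960*d^2 - 11136*d + 9216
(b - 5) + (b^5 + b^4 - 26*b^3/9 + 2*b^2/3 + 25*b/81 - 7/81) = b^5 + b^4 - 26*b^3/9 + 2*b^2/3 + 106*b/81 - 412/81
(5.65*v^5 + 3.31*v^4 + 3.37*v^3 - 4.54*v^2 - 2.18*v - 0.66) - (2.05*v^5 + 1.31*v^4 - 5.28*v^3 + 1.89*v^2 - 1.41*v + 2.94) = 3.6*v^5 + 2.0*v^4 + 8.65*v^3 - 6.43*v^2 - 0.77*v - 3.6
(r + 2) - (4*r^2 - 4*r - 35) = -4*r^2 + 5*r + 37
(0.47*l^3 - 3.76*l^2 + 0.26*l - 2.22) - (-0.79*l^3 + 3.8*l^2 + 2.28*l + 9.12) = 1.26*l^3 - 7.56*l^2 - 2.02*l - 11.34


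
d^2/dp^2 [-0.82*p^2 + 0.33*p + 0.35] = -1.64000000000000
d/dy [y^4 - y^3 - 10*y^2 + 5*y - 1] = 4*y^3 - 3*y^2 - 20*y + 5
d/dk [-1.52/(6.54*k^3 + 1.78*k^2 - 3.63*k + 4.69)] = (29.8224*k^2 + 5.4112*k - 5.5176)/(6.54*k^3 + 1.78*k^2 - 3.63*k + 4.69)^2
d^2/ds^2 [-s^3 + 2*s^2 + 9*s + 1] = 4 - 6*s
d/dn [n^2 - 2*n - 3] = 2*n - 2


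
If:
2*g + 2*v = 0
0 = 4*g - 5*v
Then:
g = 0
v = 0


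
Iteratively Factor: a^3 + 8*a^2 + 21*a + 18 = (a + 3)*(a^2 + 5*a + 6) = (a + 2)*(a + 3)*(a + 3)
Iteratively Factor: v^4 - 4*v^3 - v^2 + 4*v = (v - 1)*(v^3 - 3*v^2 - 4*v) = v*(v - 1)*(v^2 - 3*v - 4) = v*(v - 1)*(v + 1)*(v - 4)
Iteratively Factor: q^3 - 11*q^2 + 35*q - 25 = (q - 1)*(q^2 - 10*q + 25) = (q - 5)*(q - 1)*(q - 5)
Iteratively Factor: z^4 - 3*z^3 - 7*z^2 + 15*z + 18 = (z - 3)*(z^3 - 7*z - 6) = (z - 3)^2*(z^2 + 3*z + 2) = (z - 3)^2*(z + 1)*(z + 2)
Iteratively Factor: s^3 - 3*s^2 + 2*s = (s - 1)*(s^2 - 2*s) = s*(s - 1)*(s - 2)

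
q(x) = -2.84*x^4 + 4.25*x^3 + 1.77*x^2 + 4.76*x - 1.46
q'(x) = -11.36*x^3 + 12.75*x^2 + 3.54*x + 4.76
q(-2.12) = -101.46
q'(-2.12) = 162.80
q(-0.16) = -2.20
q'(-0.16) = 4.57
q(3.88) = -351.74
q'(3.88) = -453.11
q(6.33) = -3382.12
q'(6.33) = -2343.26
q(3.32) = -155.66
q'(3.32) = -258.66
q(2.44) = -18.23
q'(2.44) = -75.72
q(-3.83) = -843.60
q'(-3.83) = 816.46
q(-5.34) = -2932.88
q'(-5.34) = 2079.26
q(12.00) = -51235.70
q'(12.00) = -17746.84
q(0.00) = -1.46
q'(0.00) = 4.76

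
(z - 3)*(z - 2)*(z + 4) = z^3 - z^2 - 14*z + 24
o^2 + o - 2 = (o - 1)*(o + 2)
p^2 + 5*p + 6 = (p + 2)*(p + 3)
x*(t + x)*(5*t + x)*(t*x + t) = 5*t^3*x^2 + 5*t^3*x + 6*t^2*x^3 + 6*t^2*x^2 + t*x^4 + t*x^3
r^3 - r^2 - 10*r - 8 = (r - 4)*(r + 1)*(r + 2)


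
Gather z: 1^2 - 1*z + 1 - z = 2 - 2*z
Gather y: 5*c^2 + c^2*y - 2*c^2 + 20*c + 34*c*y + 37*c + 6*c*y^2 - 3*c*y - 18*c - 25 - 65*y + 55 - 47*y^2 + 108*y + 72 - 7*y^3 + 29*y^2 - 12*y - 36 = 3*c^2 + 39*c - 7*y^3 + y^2*(6*c - 18) + y*(c^2 + 31*c + 31) + 66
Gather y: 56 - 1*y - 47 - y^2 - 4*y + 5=-y^2 - 5*y + 14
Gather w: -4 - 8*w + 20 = 16 - 8*w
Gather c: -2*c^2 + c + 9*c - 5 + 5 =-2*c^2 + 10*c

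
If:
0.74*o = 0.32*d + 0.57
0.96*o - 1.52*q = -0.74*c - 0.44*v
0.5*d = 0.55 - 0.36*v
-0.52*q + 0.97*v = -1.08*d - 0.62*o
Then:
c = 6.12776310614148 - 0.193198853739394*v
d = 1.1 - 0.72*v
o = 1.24594594594595 - 0.311351351351351*v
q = 3.77016632016632 - 0.00122661122661123*v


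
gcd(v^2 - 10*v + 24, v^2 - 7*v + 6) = v - 6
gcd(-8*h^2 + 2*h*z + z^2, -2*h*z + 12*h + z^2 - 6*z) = -2*h + z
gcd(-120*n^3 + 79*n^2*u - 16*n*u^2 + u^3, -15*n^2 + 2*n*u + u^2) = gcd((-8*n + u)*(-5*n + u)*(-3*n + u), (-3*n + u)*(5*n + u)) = -3*n + u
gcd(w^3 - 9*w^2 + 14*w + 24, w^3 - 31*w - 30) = w^2 - 5*w - 6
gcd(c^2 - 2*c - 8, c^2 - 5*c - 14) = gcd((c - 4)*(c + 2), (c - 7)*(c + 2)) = c + 2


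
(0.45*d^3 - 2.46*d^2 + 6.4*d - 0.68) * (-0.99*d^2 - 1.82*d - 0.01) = -0.4455*d^5 + 1.6164*d^4 - 1.8633*d^3 - 10.9502*d^2 + 1.1736*d + 0.0068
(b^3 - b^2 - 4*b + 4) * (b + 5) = b^4 + 4*b^3 - 9*b^2 - 16*b + 20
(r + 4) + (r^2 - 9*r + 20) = r^2 - 8*r + 24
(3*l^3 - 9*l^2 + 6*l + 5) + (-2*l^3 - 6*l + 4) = l^3 - 9*l^2 + 9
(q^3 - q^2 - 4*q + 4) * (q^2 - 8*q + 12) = q^5 - 9*q^4 + 16*q^3 + 24*q^2 - 80*q + 48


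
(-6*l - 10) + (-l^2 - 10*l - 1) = -l^2 - 16*l - 11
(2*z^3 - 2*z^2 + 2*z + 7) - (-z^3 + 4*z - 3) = 3*z^3 - 2*z^2 - 2*z + 10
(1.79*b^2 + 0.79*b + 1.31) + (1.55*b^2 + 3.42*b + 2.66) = 3.34*b^2 + 4.21*b + 3.97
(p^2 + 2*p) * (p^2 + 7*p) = p^4 + 9*p^3 + 14*p^2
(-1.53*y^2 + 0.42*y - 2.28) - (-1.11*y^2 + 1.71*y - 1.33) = -0.42*y^2 - 1.29*y - 0.95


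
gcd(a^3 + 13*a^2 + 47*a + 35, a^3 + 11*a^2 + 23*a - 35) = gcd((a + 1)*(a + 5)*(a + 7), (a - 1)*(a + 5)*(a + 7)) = a^2 + 12*a + 35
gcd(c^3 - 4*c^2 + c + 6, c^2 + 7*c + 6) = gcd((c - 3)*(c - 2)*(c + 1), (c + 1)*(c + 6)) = c + 1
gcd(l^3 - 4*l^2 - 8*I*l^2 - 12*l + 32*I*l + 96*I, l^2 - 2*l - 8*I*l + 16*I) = l - 8*I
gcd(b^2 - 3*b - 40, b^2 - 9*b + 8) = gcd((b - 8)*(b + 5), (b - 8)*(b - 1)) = b - 8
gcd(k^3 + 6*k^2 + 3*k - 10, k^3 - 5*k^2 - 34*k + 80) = k + 5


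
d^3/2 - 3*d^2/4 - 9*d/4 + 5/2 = (d/2 + 1)*(d - 5/2)*(d - 1)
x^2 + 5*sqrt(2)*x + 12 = (x + 2*sqrt(2))*(x + 3*sqrt(2))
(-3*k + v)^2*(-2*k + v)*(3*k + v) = -54*k^4 + 45*k^3*v - 3*k^2*v^2 - 5*k*v^3 + v^4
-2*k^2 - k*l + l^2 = (-2*k + l)*(k + l)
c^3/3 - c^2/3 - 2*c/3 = c*(c/3 + 1/3)*(c - 2)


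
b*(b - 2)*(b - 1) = b^3 - 3*b^2 + 2*b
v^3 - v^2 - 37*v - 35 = (v - 7)*(v + 1)*(v + 5)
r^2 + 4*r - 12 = (r - 2)*(r + 6)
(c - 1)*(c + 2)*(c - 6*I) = c^3 + c^2 - 6*I*c^2 - 2*c - 6*I*c + 12*I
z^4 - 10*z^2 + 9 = (z - 3)*(z - 1)*(z + 1)*(z + 3)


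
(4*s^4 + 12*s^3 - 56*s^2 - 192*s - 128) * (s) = 4*s^5 + 12*s^4 - 56*s^3 - 192*s^2 - 128*s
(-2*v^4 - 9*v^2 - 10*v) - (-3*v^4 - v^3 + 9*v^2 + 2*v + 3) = v^4 + v^3 - 18*v^2 - 12*v - 3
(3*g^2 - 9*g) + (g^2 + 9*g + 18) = 4*g^2 + 18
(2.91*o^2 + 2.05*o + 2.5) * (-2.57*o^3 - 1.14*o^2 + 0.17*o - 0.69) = -7.4787*o^5 - 8.5859*o^4 - 8.2673*o^3 - 4.5094*o^2 - 0.9895*o - 1.725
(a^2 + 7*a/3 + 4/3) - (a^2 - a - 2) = 10*a/3 + 10/3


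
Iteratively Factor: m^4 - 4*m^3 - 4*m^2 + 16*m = (m - 2)*(m^3 - 2*m^2 - 8*m) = (m - 4)*(m - 2)*(m^2 + 2*m) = m*(m - 4)*(m - 2)*(m + 2)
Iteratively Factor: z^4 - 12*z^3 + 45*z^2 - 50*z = (z)*(z^3 - 12*z^2 + 45*z - 50) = z*(z - 2)*(z^2 - 10*z + 25) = z*(z - 5)*(z - 2)*(z - 5)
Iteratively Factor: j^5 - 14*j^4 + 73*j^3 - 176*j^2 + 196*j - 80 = (j - 1)*(j^4 - 13*j^3 + 60*j^2 - 116*j + 80) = (j - 2)*(j - 1)*(j^3 - 11*j^2 + 38*j - 40) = (j - 5)*(j - 2)*(j - 1)*(j^2 - 6*j + 8) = (j - 5)*(j - 4)*(j - 2)*(j - 1)*(j - 2)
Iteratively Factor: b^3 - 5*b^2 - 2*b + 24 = (b + 2)*(b^2 - 7*b + 12) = (b - 3)*(b + 2)*(b - 4)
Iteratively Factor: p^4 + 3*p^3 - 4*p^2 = (p)*(p^3 + 3*p^2 - 4*p) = p*(p - 1)*(p^2 + 4*p) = p*(p - 1)*(p + 4)*(p)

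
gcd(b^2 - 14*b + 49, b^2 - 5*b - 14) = b - 7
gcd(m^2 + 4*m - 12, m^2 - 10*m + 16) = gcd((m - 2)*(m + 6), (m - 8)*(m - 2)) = m - 2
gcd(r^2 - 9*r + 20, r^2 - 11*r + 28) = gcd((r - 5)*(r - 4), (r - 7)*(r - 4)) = r - 4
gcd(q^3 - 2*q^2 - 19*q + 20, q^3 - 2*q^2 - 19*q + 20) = q^3 - 2*q^2 - 19*q + 20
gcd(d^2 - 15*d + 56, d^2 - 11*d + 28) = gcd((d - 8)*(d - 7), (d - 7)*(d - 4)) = d - 7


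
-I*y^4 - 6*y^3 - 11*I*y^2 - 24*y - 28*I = (y - 7*I)*(y - 2*I)*(y + 2*I)*(-I*y + 1)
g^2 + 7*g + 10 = (g + 2)*(g + 5)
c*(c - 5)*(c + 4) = c^3 - c^2 - 20*c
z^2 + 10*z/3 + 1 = (z + 1/3)*(z + 3)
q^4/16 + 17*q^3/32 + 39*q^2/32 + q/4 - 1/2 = (q/4 + 1)^2*(q - 1/2)*(q + 1)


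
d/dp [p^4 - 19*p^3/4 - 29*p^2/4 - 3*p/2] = 4*p^3 - 57*p^2/4 - 29*p/2 - 3/2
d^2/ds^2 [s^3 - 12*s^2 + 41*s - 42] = 6*s - 24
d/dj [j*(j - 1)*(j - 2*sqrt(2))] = 3*j^2 - 4*sqrt(2)*j - 2*j + 2*sqrt(2)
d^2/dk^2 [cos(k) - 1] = -cos(k)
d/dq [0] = 0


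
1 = 1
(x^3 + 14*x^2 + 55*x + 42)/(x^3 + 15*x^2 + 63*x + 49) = (x + 6)/(x + 7)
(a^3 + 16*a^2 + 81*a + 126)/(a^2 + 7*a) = a + 9 + 18/a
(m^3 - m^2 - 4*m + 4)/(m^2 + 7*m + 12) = (m^3 - m^2 - 4*m + 4)/(m^2 + 7*m + 12)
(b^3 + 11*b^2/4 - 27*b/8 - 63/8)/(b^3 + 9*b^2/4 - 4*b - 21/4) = (b + 3/2)/(b + 1)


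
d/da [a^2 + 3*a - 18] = 2*a + 3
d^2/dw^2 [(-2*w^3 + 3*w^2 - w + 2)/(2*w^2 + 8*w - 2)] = (-47*w^3 + 39*w^2 + 15*w + 33)/(w^6 + 12*w^5 + 45*w^4 + 40*w^3 - 45*w^2 + 12*w - 1)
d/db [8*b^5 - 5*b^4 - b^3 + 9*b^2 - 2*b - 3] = 40*b^4 - 20*b^3 - 3*b^2 + 18*b - 2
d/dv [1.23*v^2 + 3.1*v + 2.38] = 2.46*v + 3.1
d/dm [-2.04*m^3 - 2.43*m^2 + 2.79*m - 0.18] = -6.12*m^2 - 4.86*m + 2.79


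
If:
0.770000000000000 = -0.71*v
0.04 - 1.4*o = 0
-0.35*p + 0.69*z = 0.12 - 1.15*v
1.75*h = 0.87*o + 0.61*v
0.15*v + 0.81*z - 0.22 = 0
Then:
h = -0.36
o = 0.03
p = -2.97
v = -1.08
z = 0.47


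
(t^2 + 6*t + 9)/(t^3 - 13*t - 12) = (t + 3)/(t^2 - 3*t - 4)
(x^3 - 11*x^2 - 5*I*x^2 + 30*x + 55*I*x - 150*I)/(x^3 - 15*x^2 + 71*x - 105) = (x^2 - x*(6 + 5*I) + 30*I)/(x^2 - 10*x + 21)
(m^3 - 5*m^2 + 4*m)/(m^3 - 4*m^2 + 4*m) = (m^2 - 5*m + 4)/(m^2 - 4*m + 4)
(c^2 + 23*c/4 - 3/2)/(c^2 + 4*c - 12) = (c - 1/4)/(c - 2)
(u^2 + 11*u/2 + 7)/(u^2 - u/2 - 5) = (2*u + 7)/(2*u - 5)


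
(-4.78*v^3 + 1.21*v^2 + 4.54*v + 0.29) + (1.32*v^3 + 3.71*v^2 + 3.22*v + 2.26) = -3.46*v^3 + 4.92*v^2 + 7.76*v + 2.55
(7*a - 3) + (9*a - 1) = 16*a - 4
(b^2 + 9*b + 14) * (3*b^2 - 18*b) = 3*b^4 + 9*b^3 - 120*b^2 - 252*b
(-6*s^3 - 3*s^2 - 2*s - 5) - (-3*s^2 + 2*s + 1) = -6*s^3 - 4*s - 6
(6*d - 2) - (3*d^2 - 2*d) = -3*d^2 + 8*d - 2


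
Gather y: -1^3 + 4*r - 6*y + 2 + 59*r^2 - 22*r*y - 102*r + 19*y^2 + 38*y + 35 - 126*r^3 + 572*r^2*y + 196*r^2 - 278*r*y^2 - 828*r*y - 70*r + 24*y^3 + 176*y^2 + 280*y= -126*r^3 + 255*r^2 - 168*r + 24*y^3 + y^2*(195 - 278*r) + y*(572*r^2 - 850*r + 312) + 36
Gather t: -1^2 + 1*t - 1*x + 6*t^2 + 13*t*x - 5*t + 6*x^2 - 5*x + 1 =6*t^2 + t*(13*x - 4) + 6*x^2 - 6*x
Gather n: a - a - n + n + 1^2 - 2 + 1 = 0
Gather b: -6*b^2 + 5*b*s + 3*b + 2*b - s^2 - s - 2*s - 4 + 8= -6*b^2 + b*(5*s + 5) - s^2 - 3*s + 4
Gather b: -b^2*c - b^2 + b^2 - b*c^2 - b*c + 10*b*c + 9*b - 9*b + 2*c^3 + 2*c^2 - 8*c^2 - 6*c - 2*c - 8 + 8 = -b^2*c + b*(-c^2 + 9*c) + 2*c^3 - 6*c^2 - 8*c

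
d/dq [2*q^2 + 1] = 4*q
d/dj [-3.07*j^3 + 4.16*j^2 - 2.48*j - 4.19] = -9.21*j^2 + 8.32*j - 2.48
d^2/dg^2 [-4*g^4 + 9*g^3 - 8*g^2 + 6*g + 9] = -48*g^2 + 54*g - 16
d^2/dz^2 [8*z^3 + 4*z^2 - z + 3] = 48*z + 8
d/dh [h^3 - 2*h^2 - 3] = h*(3*h - 4)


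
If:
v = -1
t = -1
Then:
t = -1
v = -1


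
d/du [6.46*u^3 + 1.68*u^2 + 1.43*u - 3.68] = 19.38*u^2 + 3.36*u + 1.43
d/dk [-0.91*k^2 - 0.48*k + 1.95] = -1.82*k - 0.48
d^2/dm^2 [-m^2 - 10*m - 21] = -2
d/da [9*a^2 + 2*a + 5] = 18*a + 2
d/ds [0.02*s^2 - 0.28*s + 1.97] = 0.04*s - 0.28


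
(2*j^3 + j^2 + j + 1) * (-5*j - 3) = -10*j^4 - 11*j^3 - 8*j^2 - 8*j - 3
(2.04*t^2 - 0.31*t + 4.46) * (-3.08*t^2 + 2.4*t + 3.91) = -6.2832*t^4 + 5.8508*t^3 - 6.5044*t^2 + 9.4919*t + 17.4386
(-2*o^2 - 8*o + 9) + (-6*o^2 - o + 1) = -8*o^2 - 9*o + 10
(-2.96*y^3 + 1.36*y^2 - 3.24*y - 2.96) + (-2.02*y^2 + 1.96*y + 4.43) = -2.96*y^3 - 0.66*y^2 - 1.28*y + 1.47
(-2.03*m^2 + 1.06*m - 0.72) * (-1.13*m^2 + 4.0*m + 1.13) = 2.2939*m^4 - 9.3178*m^3 + 2.7597*m^2 - 1.6822*m - 0.8136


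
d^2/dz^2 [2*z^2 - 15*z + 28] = 4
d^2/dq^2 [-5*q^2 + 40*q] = -10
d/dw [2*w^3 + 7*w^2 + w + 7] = 6*w^2 + 14*w + 1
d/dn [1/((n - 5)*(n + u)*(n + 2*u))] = (-(n - 5)*(n + u) - (n - 5)*(n + 2*u) - (n + u)*(n + 2*u))/((n - 5)^2*(n + u)^2*(n + 2*u)^2)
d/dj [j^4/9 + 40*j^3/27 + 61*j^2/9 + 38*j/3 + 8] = 4*j^3/9 + 40*j^2/9 + 122*j/9 + 38/3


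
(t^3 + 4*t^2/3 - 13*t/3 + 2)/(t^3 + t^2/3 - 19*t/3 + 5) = (3*t - 2)/(3*t - 5)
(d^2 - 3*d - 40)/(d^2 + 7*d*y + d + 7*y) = (d^2 - 3*d - 40)/(d^2 + 7*d*y + d + 7*y)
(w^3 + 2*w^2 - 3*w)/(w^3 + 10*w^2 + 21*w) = (w - 1)/(w + 7)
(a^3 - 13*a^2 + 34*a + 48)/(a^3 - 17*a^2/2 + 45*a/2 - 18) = 2*(a^3 - 13*a^2 + 34*a + 48)/(2*a^3 - 17*a^2 + 45*a - 36)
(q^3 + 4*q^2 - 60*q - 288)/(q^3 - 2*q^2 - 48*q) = (q + 6)/q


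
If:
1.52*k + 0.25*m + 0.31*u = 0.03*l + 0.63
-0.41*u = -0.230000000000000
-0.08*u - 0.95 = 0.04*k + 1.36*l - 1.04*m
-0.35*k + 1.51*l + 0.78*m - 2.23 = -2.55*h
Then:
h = 1.35184164510147 - 0.78179970499126*m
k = 0.285460424223271 - 0.149294140398376*m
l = 0.769096886482305*m - 0.739923871874573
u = 0.56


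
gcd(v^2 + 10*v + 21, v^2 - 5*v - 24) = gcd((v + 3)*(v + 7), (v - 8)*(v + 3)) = v + 3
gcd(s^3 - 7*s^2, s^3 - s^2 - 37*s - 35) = s - 7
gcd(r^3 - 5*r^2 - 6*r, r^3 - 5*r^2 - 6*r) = r^3 - 5*r^2 - 6*r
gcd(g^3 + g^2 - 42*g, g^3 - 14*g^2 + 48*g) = g^2 - 6*g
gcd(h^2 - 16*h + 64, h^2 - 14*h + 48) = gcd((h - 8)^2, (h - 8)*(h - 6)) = h - 8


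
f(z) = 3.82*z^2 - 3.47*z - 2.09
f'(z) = 7.64*z - 3.47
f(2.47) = 12.64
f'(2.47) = 15.40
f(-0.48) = 0.46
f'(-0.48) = -7.14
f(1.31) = -0.08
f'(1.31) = 6.54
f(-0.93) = 4.44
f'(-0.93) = -10.58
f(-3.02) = 43.23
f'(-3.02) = -26.54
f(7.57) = 190.55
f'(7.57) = 54.36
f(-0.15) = -1.48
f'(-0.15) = -4.62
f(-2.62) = 33.22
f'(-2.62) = -23.49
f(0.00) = -2.09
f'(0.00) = -3.47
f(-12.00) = 589.63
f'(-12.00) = -95.15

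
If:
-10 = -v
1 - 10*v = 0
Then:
No Solution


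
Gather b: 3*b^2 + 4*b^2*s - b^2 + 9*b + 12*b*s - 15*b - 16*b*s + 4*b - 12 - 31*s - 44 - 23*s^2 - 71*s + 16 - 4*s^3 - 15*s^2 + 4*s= b^2*(4*s + 2) + b*(-4*s - 2) - 4*s^3 - 38*s^2 - 98*s - 40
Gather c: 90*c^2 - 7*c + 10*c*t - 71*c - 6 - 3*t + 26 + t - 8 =90*c^2 + c*(10*t - 78) - 2*t + 12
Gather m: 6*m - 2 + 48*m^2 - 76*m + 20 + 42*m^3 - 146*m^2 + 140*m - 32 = 42*m^3 - 98*m^2 + 70*m - 14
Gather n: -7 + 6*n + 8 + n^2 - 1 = n^2 + 6*n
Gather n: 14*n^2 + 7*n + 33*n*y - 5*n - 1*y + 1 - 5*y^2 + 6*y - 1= 14*n^2 + n*(33*y + 2) - 5*y^2 + 5*y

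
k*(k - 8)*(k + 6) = k^3 - 2*k^2 - 48*k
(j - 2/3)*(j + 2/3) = j^2 - 4/9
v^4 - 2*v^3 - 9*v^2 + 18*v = v*(v - 3)*(v - 2)*(v + 3)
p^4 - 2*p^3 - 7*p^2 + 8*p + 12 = (p - 3)*(p - 2)*(p + 1)*(p + 2)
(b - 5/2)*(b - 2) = b^2 - 9*b/2 + 5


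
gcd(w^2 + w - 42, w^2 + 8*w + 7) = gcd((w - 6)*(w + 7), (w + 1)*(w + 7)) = w + 7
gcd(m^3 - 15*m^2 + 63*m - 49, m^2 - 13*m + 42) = m - 7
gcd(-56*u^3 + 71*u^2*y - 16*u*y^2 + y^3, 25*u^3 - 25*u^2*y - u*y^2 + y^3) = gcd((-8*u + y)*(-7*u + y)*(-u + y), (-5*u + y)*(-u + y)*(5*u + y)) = -u + y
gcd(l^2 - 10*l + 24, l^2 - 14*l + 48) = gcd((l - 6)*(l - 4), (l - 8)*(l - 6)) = l - 6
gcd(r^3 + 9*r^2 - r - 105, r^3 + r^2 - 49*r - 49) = r + 7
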